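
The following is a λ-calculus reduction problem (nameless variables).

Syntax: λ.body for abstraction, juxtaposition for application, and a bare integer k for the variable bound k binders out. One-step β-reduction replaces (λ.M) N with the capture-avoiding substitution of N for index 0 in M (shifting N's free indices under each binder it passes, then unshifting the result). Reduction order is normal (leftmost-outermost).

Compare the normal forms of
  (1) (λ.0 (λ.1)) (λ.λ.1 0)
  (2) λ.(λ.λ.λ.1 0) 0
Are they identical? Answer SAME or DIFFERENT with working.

Term A:
  start: (λ.0 (λ.1)) (λ.λ.1 0)
  →1  (λ.λ.1 0) (λ.λ.λ.1 0)
  →2  λ.(λ.λ.λ.1 0) 0
  →3  λ.λ.λ.1 0

Term B:
  start: λ.(λ.λ.λ.1 0) 0
  →1  λ.λ.λ.1 0

Answer: SAME — A ⇓ λ.λ.λ.1 0, B ⇓ λ.λ.λ.1 0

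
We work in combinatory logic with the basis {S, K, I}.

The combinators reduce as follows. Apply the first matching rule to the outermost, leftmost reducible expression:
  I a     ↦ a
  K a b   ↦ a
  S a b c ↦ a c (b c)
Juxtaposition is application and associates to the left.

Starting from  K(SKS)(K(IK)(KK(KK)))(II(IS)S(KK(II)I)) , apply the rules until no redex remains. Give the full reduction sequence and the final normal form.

Answer: normal form = SS(KI)  (in 7 steps)

Derivation:
  start: K(SKS)(K(IK)(KK(KK)))(II(IS)S(KK(II)I))
  step 1: SKS(II(IS)S(KK(II)I))
  step 2: K(II(IS)S(KK(II)I))(S(II(IS)S(KK(II)I)))
  step 3: II(IS)S(KK(II)I)
  step 4: I(IS)S(KK(II)I)
  step 5: ISS(KK(II)I)
  step 6: SS(KK(II)I)
  step 7: SS(KI)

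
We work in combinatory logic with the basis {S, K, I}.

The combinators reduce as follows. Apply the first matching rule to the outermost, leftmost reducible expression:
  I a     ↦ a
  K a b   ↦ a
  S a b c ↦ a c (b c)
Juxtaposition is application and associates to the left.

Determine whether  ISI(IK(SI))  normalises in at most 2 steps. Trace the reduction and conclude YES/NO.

Answer: YES — reaches normal form SI(K(SI)) in 2 ≤ 2 steps

Reduction:
  start: ISI(IK(SI))
  step 1: SI(IK(SI))
  step 2: SI(K(SI))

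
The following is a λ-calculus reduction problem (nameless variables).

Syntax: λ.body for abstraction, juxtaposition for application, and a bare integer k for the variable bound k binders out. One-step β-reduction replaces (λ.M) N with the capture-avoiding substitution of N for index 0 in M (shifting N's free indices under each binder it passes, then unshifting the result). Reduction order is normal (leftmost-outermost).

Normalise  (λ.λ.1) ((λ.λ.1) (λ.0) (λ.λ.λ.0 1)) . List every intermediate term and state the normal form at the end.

Answer: normal form = λ.λ.0  (in 3 steps)

Derivation:
  start: (λ.λ.1) ((λ.λ.1) (λ.0) (λ.λ.λ.0 1))
  step 1: λ.(λ.λ.1) (λ.0) (λ.λ.λ.0 1)
  step 2: λ.(λ.λ.0) (λ.λ.λ.0 1)
  step 3: λ.λ.0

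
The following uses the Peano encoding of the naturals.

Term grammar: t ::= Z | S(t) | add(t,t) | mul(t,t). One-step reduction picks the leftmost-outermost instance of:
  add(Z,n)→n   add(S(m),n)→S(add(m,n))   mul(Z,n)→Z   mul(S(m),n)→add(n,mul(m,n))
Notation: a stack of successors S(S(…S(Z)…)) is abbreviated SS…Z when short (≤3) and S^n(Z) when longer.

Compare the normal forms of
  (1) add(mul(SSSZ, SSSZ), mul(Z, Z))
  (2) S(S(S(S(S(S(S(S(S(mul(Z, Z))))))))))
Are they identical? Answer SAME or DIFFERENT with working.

Term A:
  start: add(mul(SSSZ, SSSZ), mul(Z, Z))
  [1] add(add(SSSZ, mul(SSZ, SSSZ)), mul(Z, Z))
  [2] add(S(add(SSZ, mul(SSZ, SSSZ))), mul(Z, Z))
  [3] S(add(add(SSZ, mul(SSZ, SSSZ)), mul(Z, Z)))
  [4] S(add(S(add(SZ, mul(SSZ, SSSZ))), mul(Z, Z)))
  [5] S(S(add(add(SZ, mul(SSZ, SSSZ)), mul(Z, Z))))
  [6] S(S(add(S(add(Z, mul(SSZ, SSSZ))), mul(Z, Z))))
  [7] S(S(S(add(add(Z, mul(SSZ, SSSZ)), mul(Z, Z)))))
  [8] S(S(S(add(mul(SSZ, SSSZ), mul(Z, Z)))))
  [9] S(S(S(add(add(SSSZ, mul(SZ, SSSZ)), mul(Z, Z)))))
  [10] S(S(S(add(S(add(SSZ, mul(SZ, SSSZ))), mul(Z, Z)))))
  [11] S(S(S(S(add(add(SSZ, mul(SZ, SSSZ)), mul(Z, Z))))))
  [12] S(S(S(S(add(S(add(SZ, mul(SZ, SSSZ))), mul(Z, Z))))))
  [13] S(S(S(S(S(add(add(SZ, mul(SZ, SSSZ)), mul(Z, Z)))))))
  [14] S(S(S(S(S(add(S(add(Z, mul(SZ, SSSZ))), mul(Z, Z)))))))
  [15] S(S(S(S(S(S(add(add(Z, mul(SZ, SSSZ)), mul(Z, Z))))))))
  [16] S(S(S(S(S(S(add(mul(SZ, SSSZ), mul(Z, Z))))))))
  [17] S(S(S(S(S(S(add(add(SSSZ, mul(Z, SSSZ)), mul(Z, Z))))))))
  [18] S(S(S(S(S(S(add(S(add(SSZ, mul(Z, SSSZ))), mul(Z, Z))))))))
  [19] S(S(S(S(S(S(S(add(add(SSZ, mul(Z, SSSZ)), mul(Z, Z)))))))))
  [20] S(S(S(S(S(S(S(add(S(add(SZ, mul(Z, SSSZ))), mul(Z, Z)))))))))
  [21] S(S(S(S(S(S(S(S(add(add(SZ, mul(Z, SSSZ)), mul(Z, Z))))))))))
  [22] S(S(S(S(S(S(S(S(add(S(add(Z, mul(Z, SSSZ))), mul(Z, Z))))))))))
  [23] S(S(S(S(S(S(S(S(S(add(add(Z, mul(Z, SSSZ)), mul(Z, Z)))))))))))
  [24] S(S(S(S(S(S(S(S(S(add(mul(Z, SSSZ), mul(Z, Z)))))))))))
  [25] S(S(S(S(S(S(S(S(S(add(Z, mul(Z, Z)))))))))))
  [26] S(S(S(S(S(S(S(S(S(mul(Z, Z))))))))))
  [27] S^9(Z)

Term B:
  start: S(S(S(S(S(S(S(S(S(mul(Z, Z))))))))))
  [1] S^9(Z)

Answer: SAME — A ⇓ S^9(Z), B ⇓ S^9(Z)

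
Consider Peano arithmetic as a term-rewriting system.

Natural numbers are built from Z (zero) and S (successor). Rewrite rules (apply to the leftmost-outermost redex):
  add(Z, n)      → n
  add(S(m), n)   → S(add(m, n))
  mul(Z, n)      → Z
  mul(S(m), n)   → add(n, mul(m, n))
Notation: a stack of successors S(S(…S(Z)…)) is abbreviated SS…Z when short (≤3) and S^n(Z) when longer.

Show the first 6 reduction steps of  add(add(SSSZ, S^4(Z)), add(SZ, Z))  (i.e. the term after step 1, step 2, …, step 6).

  start: add(add(SSSZ, S^4(Z)), add(SZ, Z))
  [1] add(S(add(SSZ, S^4(Z))), add(SZ, Z))
  [2] S(add(add(SSZ, S^4(Z)), add(SZ, Z)))
  [3] S(add(S(add(SZ, S^4(Z))), add(SZ, Z)))
  [4] S(S(add(add(SZ, S^4(Z)), add(SZ, Z))))
  [5] S(S(add(S(add(Z, S^4(Z))), add(SZ, Z))))
  [6] S(S(S(add(add(Z, S^4(Z)), add(SZ, Z)))))

Answer: after 6 steps: S(S(S(add(add(Z, S^4(Z)), add(SZ, Z)))))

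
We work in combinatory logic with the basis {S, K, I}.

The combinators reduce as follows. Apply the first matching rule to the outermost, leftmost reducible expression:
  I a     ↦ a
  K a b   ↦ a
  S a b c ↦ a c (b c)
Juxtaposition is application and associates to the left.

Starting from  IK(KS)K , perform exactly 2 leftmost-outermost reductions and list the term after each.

  start: IK(KS)K
  →1  K(KS)K
  →2  KS

Answer: after 2 steps: KS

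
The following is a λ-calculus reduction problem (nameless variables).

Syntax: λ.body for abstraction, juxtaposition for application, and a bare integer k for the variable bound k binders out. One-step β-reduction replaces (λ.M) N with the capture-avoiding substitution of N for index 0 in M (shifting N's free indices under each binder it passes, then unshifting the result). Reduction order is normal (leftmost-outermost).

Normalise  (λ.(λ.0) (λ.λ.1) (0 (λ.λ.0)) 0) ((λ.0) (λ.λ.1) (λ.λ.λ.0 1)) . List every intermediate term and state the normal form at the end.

Answer: normal form = λ.λ.λ.0 1  (in 7 steps)

Derivation:
  start: (λ.(λ.0) (λ.λ.1) (0 (λ.λ.0)) 0) ((λ.0) (λ.λ.1) (λ.λ.λ.0 1))
  →1  (λ.0) (λ.λ.1) ((λ.0) (λ.λ.1) (λ.λ.λ.0 1) (λ.λ.0)) ((λ.0) (λ.λ.1) (λ.λ.λ.0 1))
  →2  (λ.λ.1) ((λ.0) (λ.λ.1) (λ.λ.λ.0 1) (λ.λ.0)) ((λ.0) (λ.λ.1) (λ.λ.λ.0 1))
  →3  (λ.(λ.0) (λ.λ.1) (λ.λ.λ.0 1) (λ.λ.0)) ((λ.0) (λ.λ.1) (λ.λ.λ.0 1))
  →4  (λ.0) (λ.λ.1) (λ.λ.λ.0 1) (λ.λ.0)
  →5  (λ.λ.1) (λ.λ.λ.0 1) (λ.λ.0)
  →6  (λ.λ.λ.λ.0 1) (λ.λ.0)
  →7  λ.λ.λ.0 1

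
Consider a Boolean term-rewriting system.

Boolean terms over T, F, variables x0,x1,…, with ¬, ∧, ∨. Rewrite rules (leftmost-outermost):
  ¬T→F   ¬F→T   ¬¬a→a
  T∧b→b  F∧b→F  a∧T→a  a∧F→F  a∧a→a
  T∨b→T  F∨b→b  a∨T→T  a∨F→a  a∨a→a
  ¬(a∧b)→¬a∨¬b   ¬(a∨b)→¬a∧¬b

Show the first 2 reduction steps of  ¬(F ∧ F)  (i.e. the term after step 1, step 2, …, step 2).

Answer: after 2 steps: ¬F

Working:
  start: ¬(F ∧ F)
  →1  ¬F ∨ ¬F
  →2  ¬F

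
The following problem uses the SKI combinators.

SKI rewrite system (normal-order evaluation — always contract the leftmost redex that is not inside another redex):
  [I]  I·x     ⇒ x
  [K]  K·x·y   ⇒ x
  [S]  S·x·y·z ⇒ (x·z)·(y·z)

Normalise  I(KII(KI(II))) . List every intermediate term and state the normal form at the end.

Answer: normal form = I  (in 4 steps)

Working:
  start: I(KII(KI(II)))
  →1  KII(KI(II))
  →2  I(KI(II))
  →3  KI(II)
  →4  I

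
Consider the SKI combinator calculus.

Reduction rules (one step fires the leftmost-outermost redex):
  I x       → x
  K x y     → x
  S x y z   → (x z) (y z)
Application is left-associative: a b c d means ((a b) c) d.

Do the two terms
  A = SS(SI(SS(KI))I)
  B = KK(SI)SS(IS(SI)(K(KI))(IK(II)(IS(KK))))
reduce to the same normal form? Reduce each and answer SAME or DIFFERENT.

Answer: DIFFERENT — A ⇓ SS(SII), B ⇓ SI

Derivation:
Term A:
  start: SS(SI(SS(KI))I)
  step 1: SS(II(SS(KI)I))
  step 2: SS(I(SS(KI)I))
  step 3: SS(SS(KI)I)
  step 4: SS(SI(KII))
  step 5: SS(SII)

Term B:
  start: KK(SI)SS(IS(SI)(K(KI))(IK(II)(IS(KK))))
  step 1: KSS(IS(SI)(K(KI))(IK(II)(IS(KK))))
  step 2: S(IS(SI)(K(KI))(IK(II)(IS(KK))))
  step 3: S(S(SI)(K(KI))(IK(II)(IS(KK))))
  step 4: S(SI(IK(II)(IS(KK)))(K(KI)(IK(II)(IS(KK)))))
  step 5: S(I(K(KI)(IK(II)(IS(KK))))(IK(II)(IS(KK))(K(KI)(IK(II)(IS(KK))))))
  step 6: S(K(KI)(IK(II)(IS(KK)))(IK(II)(IS(KK))(K(KI)(IK(II)(IS(KK))))))
  step 7: S(KI(IK(II)(IS(KK))(K(KI)(IK(II)(IS(KK))))))
  step 8: SI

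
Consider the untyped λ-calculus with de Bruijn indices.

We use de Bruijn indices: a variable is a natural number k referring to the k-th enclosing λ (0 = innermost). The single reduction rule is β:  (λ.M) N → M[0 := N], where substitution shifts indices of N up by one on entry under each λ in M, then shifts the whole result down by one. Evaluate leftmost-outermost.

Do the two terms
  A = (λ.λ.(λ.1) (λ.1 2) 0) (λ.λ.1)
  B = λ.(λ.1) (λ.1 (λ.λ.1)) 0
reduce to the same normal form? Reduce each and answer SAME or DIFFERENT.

Term A:
  start: (λ.λ.(λ.1) (λ.1 2) 0) (λ.λ.1)
  step 1: λ.(λ.1) (λ.1 (λ.λ.1)) 0
  step 2: λ.0 0

Term B:
  start: λ.(λ.1) (λ.1 (λ.λ.1)) 0
  step 1: λ.0 0

Answer: SAME — A ⇓ λ.0 0, B ⇓ λ.0 0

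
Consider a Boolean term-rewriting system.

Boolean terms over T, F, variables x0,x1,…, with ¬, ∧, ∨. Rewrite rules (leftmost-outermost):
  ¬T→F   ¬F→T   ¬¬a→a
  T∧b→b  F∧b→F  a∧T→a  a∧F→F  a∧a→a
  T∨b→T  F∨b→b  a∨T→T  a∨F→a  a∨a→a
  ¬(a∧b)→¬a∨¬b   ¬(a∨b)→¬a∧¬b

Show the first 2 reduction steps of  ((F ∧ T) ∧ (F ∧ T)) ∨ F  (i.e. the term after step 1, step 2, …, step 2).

  start: ((F ∧ T) ∧ (F ∧ T)) ∨ F
  step 1: (F ∧ T) ∧ (F ∧ T)
  step 2: F ∧ T

Answer: after 2 steps: F ∧ T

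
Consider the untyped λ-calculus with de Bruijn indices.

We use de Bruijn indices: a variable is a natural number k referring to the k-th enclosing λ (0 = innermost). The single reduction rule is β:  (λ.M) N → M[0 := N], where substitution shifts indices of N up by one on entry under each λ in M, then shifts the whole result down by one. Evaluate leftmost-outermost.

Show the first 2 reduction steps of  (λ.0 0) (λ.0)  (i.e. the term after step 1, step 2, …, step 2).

Answer: after 2 steps: λ.0

Derivation:
  start: (λ.0 0) (λ.0)
  step 1: (λ.0) (λ.0)
  step 2: λ.0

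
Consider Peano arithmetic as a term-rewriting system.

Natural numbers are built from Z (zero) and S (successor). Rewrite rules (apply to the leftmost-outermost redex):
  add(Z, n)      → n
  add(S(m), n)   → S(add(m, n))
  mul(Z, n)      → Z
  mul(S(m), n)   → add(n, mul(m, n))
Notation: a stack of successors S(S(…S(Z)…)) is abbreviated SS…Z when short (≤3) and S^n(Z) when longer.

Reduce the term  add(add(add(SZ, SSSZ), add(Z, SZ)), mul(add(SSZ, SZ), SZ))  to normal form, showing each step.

  start: add(add(add(SZ, SSSZ), add(Z, SZ)), mul(add(SSZ, SZ), SZ))
  [1] add(add(S(add(Z, SSSZ)), add(Z, SZ)), mul(add(SSZ, SZ), SZ))
  [2] add(S(add(add(Z, SSSZ), add(Z, SZ))), mul(add(SSZ, SZ), SZ))
  [3] S(add(add(add(Z, SSSZ), add(Z, SZ)), mul(add(SSZ, SZ), SZ)))
  [4] S(add(add(SSSZ, add(Z, SZ)), mul(add(SSZ, SZ), SZ)))
  [5] S(add(S(add(SSZ, add(Z, SZ))), mul(add(SSZ, SZ), SZ)))
  [6] S(S(add(add(SSZ, add(Z, SZ)), mul(add(SSZ, SZ), SZ))))
  [7] S(S(add(S(add(SZ, add(Z, SZ))), mul(add(SSZ, SZ), SZ))))
  [8] S(S(S(add(add(SZ, add(Z, SZ)), mul(add(SSZ, SZ), SZ)))))
  [9] S(S(S(add(S(add(Z, add(Z, SZ))), mul(add(SSZ, SZ), SZ)))))
  [10] S(S(S(S(add(add(Z, add(Z, SZ)), mul(add(SSZ, SZ), SZ))))))
  [11] S(S(S(S(add(add(Z, SZ), mul(add(SSZ, SZ), SZ))))))
  [12] S(S(S(S(add(SZ, mul(add(SSZ, SZ), SZ))))))
  [13] S(S(S(S(S(add(Z, mul(add(SSZ, SZ), SZ)))))))
  [14] S(S(S(S(S(mul(add(SSZ, SZ), SZ))))))
  [15] S(S(S(S(S(mul(S(add(SZ, SZ)), SZ))))))
  [16] S(S(S(S(S(add(SZ, mul(add(SZ, SZ), SZ)))))))
  [17] S(S(S(S(S(S(add(Z, mul(add(SZ, SZ), SZ))))))))
  [18] S(S(S(S(S(S(mul(add(SZ, SZ), SZ)))))))
  [19] S(S(S(S(S(S(mul(S(add(Z, SZ)), SZ)))))))
  [20] S(S(S(S(S(S(add(SZ, mul(add(Z, SZ), SZ))))))))
  [21] S(S(S(S(S(S(S(add(Z, mul(add(Z, SZ), SZ)))))))))
  [22] S(S(S(S(S(S(S(mul(add(Z, SZ), SZ))))))))
  [23] S(S(S(S(S(S(S(mul(SZ, SZ))))))))
  [24] S(S(S(S(S(S(S(add(SZ, mul(Z, SZ)))))))))
  [25] S(S(S(S(S(S(S(S(add(Z, mul(Z, SZ))))))))))
  [26] S(S(S(S(S(S(S(S(mul(Z, SZ)))))))))
  [27] S^8(Z)

Answer: normal form = S^8(Z)  (in 27 steps)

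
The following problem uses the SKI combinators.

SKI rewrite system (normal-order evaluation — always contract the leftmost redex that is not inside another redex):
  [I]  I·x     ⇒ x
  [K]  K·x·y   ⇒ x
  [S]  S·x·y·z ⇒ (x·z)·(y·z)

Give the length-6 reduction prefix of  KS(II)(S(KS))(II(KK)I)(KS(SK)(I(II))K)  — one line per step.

  start: KS(II)(S(KS))(II(KK)I)(KS(SK)(I(II))K)
  →1  S(S(KS))(II(KK)I)(KS(SK)(I(II))K)
  →2  S(KS)(KS(SK)(I(II))K)(II(KK)I(KS(SK)(I(II))K))
  →3  KS(II(KK)I(KS(SK)(I(II))K))(KS(SK)(I(II))K(II(KK)I(KS(SK)(I(II))K)))
  →4  S(KS(SK)(I(II))K(II(KK)I(KS(SK)(I(II))K)))
  →5  S(S(I(II))K(II(KK)I(KS(SK)(I(II))K)))
  →6  S(I(II)(II(KK)I(KS(SK)(I(II))K))(K(II(KK)I(KS(SK)(I(II))K))))

Answer: after 6 steps: S(I(II)(II(KK)I(KS(SK)(I(II))K))(K(II(KK)I(KS(SK)(I(II))K))))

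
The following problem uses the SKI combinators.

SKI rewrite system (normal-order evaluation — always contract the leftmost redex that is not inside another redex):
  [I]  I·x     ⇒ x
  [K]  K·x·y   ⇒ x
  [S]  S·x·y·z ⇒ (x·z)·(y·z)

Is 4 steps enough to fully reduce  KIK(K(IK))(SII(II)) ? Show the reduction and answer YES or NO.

  start: KIK(K(IK))(SII(II))
  step 1: I(K(IK))(SII(II))
  step 2: K(IK)(SII(II))
  step 3: IK
  step 4: K

Answer: YES — reaches normal form K in 4 ≤ 4 steps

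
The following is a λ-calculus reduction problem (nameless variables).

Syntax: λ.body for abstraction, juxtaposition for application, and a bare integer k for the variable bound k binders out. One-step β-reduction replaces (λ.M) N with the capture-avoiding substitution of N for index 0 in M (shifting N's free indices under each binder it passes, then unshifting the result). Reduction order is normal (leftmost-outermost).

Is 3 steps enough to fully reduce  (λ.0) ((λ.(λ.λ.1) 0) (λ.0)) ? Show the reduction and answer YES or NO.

Answer: YES — reaches normal form λ.λ.0 in 3 ≤ 3 steps

Reduction:
  start: (λ.0) ((λ.(λ.λ.1) 0) (λ.0))
  step 1: (λ.(λ.λ.1) 0) (λ.0)
  step 2: (λ.λ.1) (λ.0)
  step 3: λ.λ.0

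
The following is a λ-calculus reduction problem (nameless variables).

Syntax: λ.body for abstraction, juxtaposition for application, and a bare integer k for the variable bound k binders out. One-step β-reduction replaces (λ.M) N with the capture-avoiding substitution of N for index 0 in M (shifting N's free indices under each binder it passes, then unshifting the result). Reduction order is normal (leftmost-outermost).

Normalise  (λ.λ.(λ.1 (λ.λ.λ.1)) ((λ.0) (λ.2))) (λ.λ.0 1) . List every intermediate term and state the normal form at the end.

Answer: normal form = λ.0 (λ.λ.λ.1)  (in 2 steps)

Derivation:
  start: (λ.λ.(λ.1 (λ.λ.λ.1)) ((λ.0) (λ.2))) (λ.λ.0 1)
  →1  λ.(λ.1 (λ.λ.λ.1)) ((λ.0) (λ.λ.λ.0 1))
  →2  λ.0 (λ.λ.λ.1)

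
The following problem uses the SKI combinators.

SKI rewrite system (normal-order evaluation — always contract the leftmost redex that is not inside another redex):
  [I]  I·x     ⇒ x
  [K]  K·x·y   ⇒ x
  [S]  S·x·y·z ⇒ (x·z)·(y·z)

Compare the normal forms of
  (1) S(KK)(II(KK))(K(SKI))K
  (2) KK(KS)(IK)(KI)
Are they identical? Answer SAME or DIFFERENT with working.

Term A:
  start: S(KK)(II(KK))(K(SKI))K
  [1] KK(K(SKI))(II(KK)(K(SKI)))K
  [2] K(II(KK)(K(SKI)))K
  [3] II(KK)(K(SKI))
  [4] I(KK)(K(SKI))
  [5] KK(K(SKI))
  [6] K

Term B:
  start: KK(KS)(IK)(KI)
  [1] K(IK)(KI)
  [2] IK
  [3] K

Answer: SAME — A ⇓ K, B ⇓ K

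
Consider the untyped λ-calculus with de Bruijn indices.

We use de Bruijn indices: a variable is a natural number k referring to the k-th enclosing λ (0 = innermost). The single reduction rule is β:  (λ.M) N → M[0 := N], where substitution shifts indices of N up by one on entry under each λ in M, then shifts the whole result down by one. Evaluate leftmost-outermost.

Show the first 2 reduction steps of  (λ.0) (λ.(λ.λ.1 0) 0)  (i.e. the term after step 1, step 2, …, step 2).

Answer: after 2 steps: λ.λ.1 0

Reduction:
  start: (λ.0) (λ.(λ.λ.1 0) 0)
  [1] λ.(λ.λ.1 0) 0
  [2] λ.λ.1 0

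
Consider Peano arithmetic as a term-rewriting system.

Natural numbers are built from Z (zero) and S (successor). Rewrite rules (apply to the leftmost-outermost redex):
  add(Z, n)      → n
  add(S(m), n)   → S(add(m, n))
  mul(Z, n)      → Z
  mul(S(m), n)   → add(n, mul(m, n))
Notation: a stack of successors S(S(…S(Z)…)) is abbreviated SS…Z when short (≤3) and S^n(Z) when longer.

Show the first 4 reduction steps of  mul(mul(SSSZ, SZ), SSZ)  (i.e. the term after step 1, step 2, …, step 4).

Answer: after 4 steps: S(add(SZ, mul(add(Z, mul(SSZ, SZ)), SSZ)))

Working:
  start: mul(mul(SSSZ, SZ), SSZ)
  [1] mul(add(SZ, mul(SSZ, SZ)), SSZ)
  [2] mul(S(add(Z, mul(SSZ, SZ))), SSZ)
  [3] add(SSZ, mul(add(Z, mul(SSZ, SZ)), SSZ))
  [4] S(add(SZ, mul(add(Z, mul(SSZ, SZ)), SSZ)))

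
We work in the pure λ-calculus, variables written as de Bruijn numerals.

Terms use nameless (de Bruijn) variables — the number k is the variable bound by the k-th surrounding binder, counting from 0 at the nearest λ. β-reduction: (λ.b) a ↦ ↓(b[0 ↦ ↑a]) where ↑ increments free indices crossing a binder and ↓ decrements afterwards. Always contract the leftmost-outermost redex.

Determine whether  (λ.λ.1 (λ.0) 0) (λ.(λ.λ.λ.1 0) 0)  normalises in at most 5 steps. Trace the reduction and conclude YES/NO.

  start: (λ.λ.1 (λ.0) 0) (λ.(λ.λ.λ.1 0) 0)
  →1  λ.(λ.(λ.λ.λ.1 0) 0) (λ.0) 0
  →2  λ.(λ.λ.λ.1 0) (λ.0) 0
  →3  λ.(λ.λ.1 0) 0
  →4  λ.λ.1 0

Answer: YES — reaches normal form λ.λ.1 0 in 4 ≤ 5 steps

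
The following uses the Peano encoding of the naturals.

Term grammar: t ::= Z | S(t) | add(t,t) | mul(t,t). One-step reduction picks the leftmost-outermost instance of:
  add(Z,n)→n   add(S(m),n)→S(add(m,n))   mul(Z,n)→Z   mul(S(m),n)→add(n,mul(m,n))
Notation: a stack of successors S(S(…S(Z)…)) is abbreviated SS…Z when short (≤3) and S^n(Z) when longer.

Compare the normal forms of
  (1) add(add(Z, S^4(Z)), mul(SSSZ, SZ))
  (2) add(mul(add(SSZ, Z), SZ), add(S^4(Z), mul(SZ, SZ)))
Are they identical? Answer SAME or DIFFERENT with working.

Term A:
  start: add(add(Z, S^4(Z)), mul(SSSZ, SZ))
  →1  add(S^4(Z), mul(SSSZ, SZ))
  →2  S(add(SSSZ, mul(SSSZ, SZ)))
  →3  S(S(add(SSZ, mul(SSSZ, SZ))))
  →4  S(S(S(add(SZ, mul(SSSZ, SZ)))))
  →5  S(S(S(S(add(Z, mul(SSSZ, SZ))))))
  →6  S(S(S(S(mul(SSSZ, SZ)))))
  →7  S(S(S(S(add(SZ, mul(SSZ, SZ))))))
  →8  S(S(S(S(S(add(Z, mul(SSZ, SZ)))))))
  →9  S(S(S(S(S(mul(SSZ, SZ))))))
  →10  S(S(S(S(S(add(SZ, mul(SZ, SZ)))))))
  →11  S(S(S(S(S(S(add(Z, mul(SZ, SZ))))))))
  →12  S(S(S(S(S(S(mul(SZ, SZ)))))))
  →13  S(S(S(S(S(S(add(SZ, mul(Z, SZ))))))))
  →14  S(S(S(S(S(S(S(add(Z, mul(Z, SZ)))))))))
  →15  S(S(S(S(S(S(S(mul(Z, SZ))))))))
  →16  S^7(Z)

Term B:
  start: add(mul(add(SSZ, Z), SZ), add(S^4(Z), mul(SZ, SZ)))
  →1  add(mul(S(add(SZ, Z)), SZ), add(S^4(Z), mul(SZ, SZ)))
  →2  add(add(SZ, mul(add(SZ, Z), SZ)), add(S^4(Z), mul(SZ, SZ)))
  →3  add(S(add(Z, mul(add(SZ, Z), SZ))), add(S^4(Z), mul(SZ, SZ)))
  →4  S(add(add(Z, mul(add(SZ, Z), SZ)), add(S^4(Z), mul(SZ, SZ))))
  →5  S(add(mul(add(SZ, Z), SZ), add(S^4(Z), mul(SZ, SZ))))
  →6  S(add(mul(S(add(Z, Z)), SZ), add(S^4(Z), mul(SZ, SZ))))
  →7  S(add(add(SZ, mul(add(Z, Z), SZ)), add(S^4(Z), mul(SZ, SZ))))
  →8  S(add(S(add(Z, mul(add(Z, Z), SZ))), add(S^4(Z), mul(SZ, SZ))))
  →9  S(S(add(add(Z, mul(add(Z, Z), SZ)), add(S^4(Z), mul(SZ, SZ)))))
  →10  S(S(add(mul(add(Z, Z), SZ), add(S^4(Z), mul(SZ, SZ)))))
  →11  S(S(add(mul(Z, SZ), add(S^4(Z), mul(SZ, SZ)))))
  →12  S(S(add(Z, add(S^4(Z), mul(SZ, SZ)))))
  →13  S(S(add(S^4(Z), mul(SZ, SZ))))
  →14  S(S(S(add(SSSZ, mul(SZ, SZ)))))
  →15  S(S(S(S(add(SSZ, mul(SZ, SZ))))))
  →16  S(S(S(S(S(add(SZ, mul(SZ, SZ)))))))
  →17  S(S(S(S(S(S(add(Z, mul(SZ, SZ))))))))
  →18  S(S(S(S(S(S(mul(SZ, SZ)))))))
  →19  S(S(S(S(S(S(add(SZ, mul(Z, SZ))))))))
  →20  S(S(S(S(S(S(S(add(Z, mul(Z, SZ)))))))))
  →21  S(S(S(S(S(S(S(mul(Z, SZ))))))))
  →22  S^7(Z)

Answer: SAME — A ⇓ S^7(Z), B ⇓ S^7(Z)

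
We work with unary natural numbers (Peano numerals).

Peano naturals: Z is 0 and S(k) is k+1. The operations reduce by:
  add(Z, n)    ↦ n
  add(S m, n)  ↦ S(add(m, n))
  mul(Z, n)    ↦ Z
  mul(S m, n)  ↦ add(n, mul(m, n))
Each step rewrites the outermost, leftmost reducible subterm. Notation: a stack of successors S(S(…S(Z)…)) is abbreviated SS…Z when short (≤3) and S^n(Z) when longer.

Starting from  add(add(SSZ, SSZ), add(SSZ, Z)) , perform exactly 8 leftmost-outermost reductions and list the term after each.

Answer: after 8 steps: S(S(S(S(add(SSZ, Z)))))

Derivation:
  start: add(add(SSZ, SSZ), add(SSZ, Z))
  [1] add(S(add(SZ, SSZ)), add(SSZ, Z))
  [2] S(add(add(SZ, SSZ), add(SSZ, Z)))
  [3] S(add(S(add(Z, SSZ)), add(SSZ, Z)))
  [4] S(S(add(add(Z, SSZ), add(SSZ, Z))))
  [5] S(S(add(SSZ, add(SSZ, Z))))
  [6] S(S(S(add(SZ, add(SSZ, Z)))))
  [7] S(S(S(S(add(Z, add(SSZ, Z))))))
  [8] S(S(S(S(add(SSZ, Z)))))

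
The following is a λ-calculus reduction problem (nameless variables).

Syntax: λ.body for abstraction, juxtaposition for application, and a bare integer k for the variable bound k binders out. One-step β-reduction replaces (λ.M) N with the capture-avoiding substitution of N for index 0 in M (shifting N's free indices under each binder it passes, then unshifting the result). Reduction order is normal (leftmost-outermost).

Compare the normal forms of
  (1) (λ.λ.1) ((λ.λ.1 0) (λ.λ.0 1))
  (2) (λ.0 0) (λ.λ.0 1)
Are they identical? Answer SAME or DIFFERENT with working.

Term A:
  start: (λ.λ.1) ((λ.λ.1 0) (λ.λ.0 1))
  [1] λ.(λ.λ.1 0) (λ.λ.0 1)
  [2] λ.λ.(λ.λ.0 1) 0
  [3] λ.λ.λ.0 1

Term B:
  start: (λ.0 0) (λ.λ.0 1)
  [1] (λ.λ.0 1) (λ.λ.0 1)
  [2] λ.0 (λ.λ.0 1)

Answer: DIFFERENT — A ⇓ λ.λ.λ.0 1, B ⇓ λ.0 (λ.λ.0 1)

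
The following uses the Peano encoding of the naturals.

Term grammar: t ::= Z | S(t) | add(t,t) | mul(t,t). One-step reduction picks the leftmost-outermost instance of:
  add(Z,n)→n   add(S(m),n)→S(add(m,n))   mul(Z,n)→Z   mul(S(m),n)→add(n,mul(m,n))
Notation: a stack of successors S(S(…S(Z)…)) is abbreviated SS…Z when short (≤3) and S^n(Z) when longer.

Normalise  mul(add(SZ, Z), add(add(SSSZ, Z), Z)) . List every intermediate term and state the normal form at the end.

Answer: normal form = SSSZ  (in 16 steps)

Reduction:
  start: mul(add(SZ, Z), add(add(SSSZ, Z), Z))
  step 1: mul(S(add(Z, Z)), add(add(SSSZ, Z), Z))
  step 2: add(add(add(SSSZ, Z), Z), mul(add(Z, Z), add(add(SSSZ, Z), Z)))
  step 3: add(add(S(add(SSZ, Z)), Z), mul(add(Z, Z), add(add(SSSZ, Z), Z)))
  step 4: add(S(add(add(SSZ, Z), Z)), mul(add(Z, Z), add(add(SSSZ, Z), Z)))
  step 5: S(add(add(add(SSZ, Z), Z), mul(add(Z, Z), add(add(SSSZ, Z), Z))))
  step 6: S(add(add(S(add(SZ, Z)), Z), mul(add(Z, Z), add(add(SSSZ, Z), Z))))
  step 7: S(add(S(add(add(SZ, Z), Z)), mul(add(Z, Z), add(add(SSSZ, Z), Z))))
  step 8: S(S(add(add(add(SZ, Z), Z), mul(add(Z, Z), add(add(SSSZ, Z), Z)))))
  step 9: S(S(add(add(S(add(Z, Z)), Z), mul(add(Z, Z), add(add(SSSZ, Z), Z)))))
  step 10: S(S(add(S(add(add(Z, Z), Z)), mul(add(Z, Z), add(add(SSSZ, Z), Z)))))
  step 11: S(S(S(add(add(add(Z, Z), Z), mul(add(Z, Z), add(add(SSSZ, Z), Z))))))
  step 12: S(S(S(add(add(Z, Z), mul(add(Z, Z), add(add(SSSZ, Z), Z))))))
  step 13: S(S(S(add(Z, mul(add(Z, Z), add(add(SSSZ, Z), Z))))))
  step 14: S(S(S(mul(add(Z, Z), add(add(SSSZ, Z), Z)))))
  step 15: S(S(S(mul(Z, add(add(SSSZ, Z), Z)))))
  step 16: SSSZ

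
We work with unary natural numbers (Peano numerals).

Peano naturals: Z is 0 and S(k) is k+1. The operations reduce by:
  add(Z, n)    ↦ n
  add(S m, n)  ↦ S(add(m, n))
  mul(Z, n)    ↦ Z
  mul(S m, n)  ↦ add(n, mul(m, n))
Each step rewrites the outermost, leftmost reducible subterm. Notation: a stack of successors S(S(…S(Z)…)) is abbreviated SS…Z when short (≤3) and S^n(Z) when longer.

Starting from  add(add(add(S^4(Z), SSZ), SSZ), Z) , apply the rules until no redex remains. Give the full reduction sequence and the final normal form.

  start: add(add(add(S^4(Z), SSZ), SSZ), Z)
  [1] add(add(S(add(SSSZ, SSZ)), SSZ), Z)
  [2] add(S(add(add(SSSZ, SSZ), SSZ)), Z)
  [3] S(add(add(add(SSSZ, SSZ), SSZ), Z))
  [4] S(add(add(S(add(SSZ, SSZ)), SSZ), Z))
  [5] S(add(S(add(add(SSZ, SSZ), SSZ)), Z))
  [6] S(S(add(add(add(SSZ, SSZ), SSZ), Z)))
  [7] S(S(add(add(S(add(SZ, SSZ)), SSZ), Z)))
  [8] S(S(add(S(add(add(SZ, SSZ), SSZ)), Z)))
  [9] S(S(S(add(add(add(SZ, SSZ), SSZ), Z))))
  [10] S(S(S(add(add(S(add(Z, SSZ)), SSZ), Z))))
  [11] S(S(S(add(S(add(add(Z, SSZ), SSZ)), Z))))
  [12] S(S(S(S(add(add(add(Z, SSZ), SSZ), Z)))))
  [13] S(S(S(S(add(add(SSZ, SSZ), Z)))))
  [14] S(S(S(S(add(S(add(SZ, SSZ)), Z)))))
  [15] S(S(S(S(S(add(add(SZ, SSZ), Z))))))
  [16] S(S(S(S(S(add(S(add(Z, SSZ)), Z))))))
  [17] S(S(S(S(S(S(add(add(Z, SSZ), Z)))))))
  [18] S(S(S(S(S(S(add(SSZ, Z)))))))
  [19] S(S(S(S(S(S(S(add(SZ, Z))))))))
  [20] S(S(S(S(S(S(S(S(add(Z, Z)))))))))
  [21] S^8(Z)

Answer: normal form = S^8(Z)  (in 21 steps)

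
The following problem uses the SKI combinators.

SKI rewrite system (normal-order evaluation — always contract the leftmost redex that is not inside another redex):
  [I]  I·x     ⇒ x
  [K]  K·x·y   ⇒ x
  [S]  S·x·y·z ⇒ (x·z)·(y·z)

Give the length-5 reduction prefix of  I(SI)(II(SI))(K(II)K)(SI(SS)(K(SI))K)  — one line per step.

  start: I(SI)(II(SI))(K(II)K)(SI(SS)(K(SI))K)
  [1] SI(II(SI))(K(II)K)(SI(SS)(K(SI))K)
  [2] I(K(II)K)(II(SI)(K(II)K))(SI(SS)(K(SI))K)
  [3] K(II)K(II(SI)(K(II)K))(SI(SS)(K(SI))K)
  [4] II(II(SI)(K(II)K))(SI(SS)(K(SI))K)
  [5] I(II(SI)(K(II)K))(SI(SS)(K(SI))K)

Answer: after 5 steps: I(II(SI)(K(II)K))(SI(SS)(K(SI))K)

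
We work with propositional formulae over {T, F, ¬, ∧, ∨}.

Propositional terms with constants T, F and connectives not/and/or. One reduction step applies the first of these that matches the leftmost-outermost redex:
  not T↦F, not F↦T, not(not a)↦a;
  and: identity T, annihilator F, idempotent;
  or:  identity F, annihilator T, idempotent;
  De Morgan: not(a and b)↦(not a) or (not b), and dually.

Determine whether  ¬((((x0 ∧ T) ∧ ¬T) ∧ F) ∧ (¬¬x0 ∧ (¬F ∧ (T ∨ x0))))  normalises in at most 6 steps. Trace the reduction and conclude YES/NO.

  start: ¬((((x0 ∧ T) ∧ ¬T) ∧ F) ∧ (¬¬x0 ∧ (¬F ∧ (T ∨ x0))))
  step 1: ¬(((x0 ∧ T) ∧ ¬T) ∧ F) ∨ ¬(¬¬x0 ∧ (¬F ∧ (T ∨ x0)))
  step 2: (¬((x0 ∧ T) ∧ ¬T) ∨ ¬F) ∨ ¬(¬¬x0 ∧ (¬F ∧ (T ∨ x0)))
  step 3: ((¬(x0 ∧ T) ∨ ¬¬T) ∨ ¬F) ∨ ¬(¬¬x0 ∧ (¬F ∧ (T ∨ x0)))
  step 4: (((¬x0 ∨ ¬T) ∨ ¬¬T) ∨ ¬F) ∨ ¬(¬¬x0 ∧ (¬F ∧ (T ∨ x0)))
  step 5: (((¬x0 ∨ F) ∨ ¬¬T) ∨ ¬F) ∨ ¬(¬¬x0 ∧ (¬F ∧ (T ∨ x0)))
  step 6: ((¬x0 ∨ ¬¬T) ∨ ¬F) ∨ ¬(¬¬x0 ∧ (¬F ∧ (T ∨ x0)))

Answer: NO — after 6 steps the term is ((¬x0 ∨ ¬¬T) ∨ ¬F) ∨ ¬(¬¬x0 ∧ (¬F ∧ (T ∨ x0))), not yet normal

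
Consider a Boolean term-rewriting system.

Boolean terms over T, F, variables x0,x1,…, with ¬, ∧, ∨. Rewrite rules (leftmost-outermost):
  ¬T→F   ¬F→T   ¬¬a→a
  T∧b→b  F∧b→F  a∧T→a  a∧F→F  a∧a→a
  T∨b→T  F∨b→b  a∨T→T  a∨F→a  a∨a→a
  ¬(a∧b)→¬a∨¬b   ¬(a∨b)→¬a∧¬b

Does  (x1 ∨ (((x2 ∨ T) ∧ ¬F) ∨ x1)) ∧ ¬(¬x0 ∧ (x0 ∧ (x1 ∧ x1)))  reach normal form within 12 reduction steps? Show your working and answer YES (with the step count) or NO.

Answer: YES — reaches normal form x0 ∨ (¬x0 ∨ ¬x1) in 11 ≤ 12 steps

Working:
  start: (x1 ∨ (((x2 ∨ T) ∧ ¬F) ∨ x1)) ∧ ¬(¬x0 ∧ (x0 ∧ (x1 ∧ x1)))
  →1  (x1 ∨ ((T ∧ ¬F) ∨ x1)) ∧ ¬(¬x0 ∧ (x0 ∧ (x1 ∧ x1)))
  →2  (x1 ∨ (¬F ∨ x1)) ∧ ¬(¬x0 ∧ (x0 ∧ (x1 ∧ x1)))
  →3  (x1 ∨ (T ∨ x1)) ∧ ¬(¬x0 ∧ (x0 ∧ (x1 ∧ x1)))
  →4  (x1 ∨ T) ∧ ¬(¬x0 ∧ (x0 ∧ (x1 ∧ x1)))
  →5  T ∧ ¬(¬x0 ∧ (x0 ∧ (x1 ∧ x1)))
  →6  ¬(¬x0 ∧ (x0 ∧ (x1 ∧ x1)))
  →7  ¬¬x0 ∨ ¬(x0 ∧ (x1 ∧ x1))
  →8  x0 ∨ ¬(x0 ∧ (x1 ∧ x1))
  →9  x0 ∨ (¬x0 ∨ ¬(x1 ∧ x1))
  →10  x0 ∨ (¬x0 ∨ (¬x1 ∨ ¬x1))
  →11  x0 ∨ (¬x0 ∨ ¬x1)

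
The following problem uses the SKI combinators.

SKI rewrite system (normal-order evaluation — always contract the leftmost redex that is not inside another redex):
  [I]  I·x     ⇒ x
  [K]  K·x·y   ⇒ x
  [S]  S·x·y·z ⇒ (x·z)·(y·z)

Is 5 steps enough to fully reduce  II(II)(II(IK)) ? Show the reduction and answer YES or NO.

Answer: NO — after 5 steps the term is I(IK), not yet normal

Derivation:
  start: II(II)(II(IK))
  [1] I(II)(II(IK))
  [2] II(II(IK))
  [3] I(II(IK))
  [4] II(IK)
  [5] I(IK)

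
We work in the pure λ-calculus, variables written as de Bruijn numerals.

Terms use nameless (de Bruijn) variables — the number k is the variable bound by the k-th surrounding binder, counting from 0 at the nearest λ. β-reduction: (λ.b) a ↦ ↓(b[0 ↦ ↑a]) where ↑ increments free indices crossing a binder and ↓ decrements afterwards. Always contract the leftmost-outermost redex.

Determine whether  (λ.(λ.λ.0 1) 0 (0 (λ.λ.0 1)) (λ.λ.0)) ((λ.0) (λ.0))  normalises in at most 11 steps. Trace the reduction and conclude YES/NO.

  start: (λ.(λ.λ.0 1) 0 (0 (λ.λ.0 1)) (λ.λ.0)) ((λ.0) (λ.0))
  [1] (λ.λ.0 1) ((λ.0) (λ.0)) ((λ.0) (λ.0) (λ.λ.0 1)) (λ.λ.0)
  [2] (λ.0 ((λ.0) (λ.0))) ((λ.0) (λ.0) (λ.λ.0 1)) (λ.λ.0)
  [3] (λ.0) (λ.0) (λ.λ.0 1) ((λ.0) (λ.0)) (λ.λ.0)
  [4] (λ.0) (λ.λ.0 1) ((λ.0) (λ.0)) (λ.λ.0)
  [5] (λ.λ.0 1) ((λ.0) (λ.0)) (λ.λ.0)
  [6] (λ.0 ((λ.0) (λ.0))) (λ.λ.0)
  [7] (λ.λ.0) ((λ.0) (λ.0))
  [8] λ.0

Answer: YES — reaches normal form λ.0 in 8 ≤ 11 steps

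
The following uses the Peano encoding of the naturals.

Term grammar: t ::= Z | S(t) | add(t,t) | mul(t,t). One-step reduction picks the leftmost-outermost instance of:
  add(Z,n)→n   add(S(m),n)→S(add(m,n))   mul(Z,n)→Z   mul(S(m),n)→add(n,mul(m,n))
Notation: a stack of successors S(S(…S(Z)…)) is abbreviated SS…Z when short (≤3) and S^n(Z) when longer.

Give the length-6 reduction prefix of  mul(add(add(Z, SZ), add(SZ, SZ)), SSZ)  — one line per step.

Answer: after 6 steps: S(S(mul(add(Z, add(SZ, SZ)), SSZ)))

Reduction:
  start: mul(add(add(Z, SZ), add(SZ, SZ)), SSZ)
  [1] mul(add(SZ, add(SZ, SZ)), SSZ)
  [2] mul(S(add(Z, add(SZ, SZ))), SSZ)
  [3] add(SSZ, mul(add(Z, add(SZ, SZ)), SSZ))
  [4] S(add(SZ, mul(add(Z, add(SZ, SZ)), SSZ)))
  [5] S(S(add(Z, mul(add(Z, add(SZ, SZ)), SSZ))))
  [6] S(S(mul(add(Z, add(SZ, SZ)), SSZ)))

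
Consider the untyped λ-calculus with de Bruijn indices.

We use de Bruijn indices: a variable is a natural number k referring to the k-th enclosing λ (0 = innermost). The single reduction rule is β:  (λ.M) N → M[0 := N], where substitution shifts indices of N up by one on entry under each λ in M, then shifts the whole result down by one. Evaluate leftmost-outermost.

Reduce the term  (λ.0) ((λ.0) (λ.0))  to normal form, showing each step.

Answer: normal form = λ.0  (in 2 steps)

Working:
  start: (λ.0) ((λ.0) (λ.0))
  step 1: (λ.0) (λ.0)
  step 2: λ.0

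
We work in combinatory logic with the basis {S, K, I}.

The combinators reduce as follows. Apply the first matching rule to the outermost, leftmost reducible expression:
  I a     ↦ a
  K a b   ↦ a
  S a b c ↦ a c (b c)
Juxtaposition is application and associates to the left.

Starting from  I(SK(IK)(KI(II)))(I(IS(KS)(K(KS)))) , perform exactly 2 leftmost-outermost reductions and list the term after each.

Answer: after 2 steps: K(KI(II))(IK(KI(II)))(I(IS(KS)(K(KS))))

Derivation:
  start: I(SK(IK)(KI(II)))(I(IS(KS)(K(KS))))
  →1  SK(IK)(KI(II))(I(IS(KS)(K(KS))))
  →2  K(KI(II))(IK(KI(II)))(I(IS(KS)(K(KS))))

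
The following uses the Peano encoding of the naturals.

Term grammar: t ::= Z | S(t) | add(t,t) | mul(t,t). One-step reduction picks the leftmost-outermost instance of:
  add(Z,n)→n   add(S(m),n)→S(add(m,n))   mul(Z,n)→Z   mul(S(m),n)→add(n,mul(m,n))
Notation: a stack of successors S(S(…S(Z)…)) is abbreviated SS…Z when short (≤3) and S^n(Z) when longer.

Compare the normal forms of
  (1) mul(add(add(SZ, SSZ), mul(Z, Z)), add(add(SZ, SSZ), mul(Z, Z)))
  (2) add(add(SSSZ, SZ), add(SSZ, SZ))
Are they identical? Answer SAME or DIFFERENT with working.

Term A:
  start: mul(add(add(SZ, SSZ), mul(Z, Z)), add(add(SZ, SSZ), mul(Z, Z)))
  →1  mul(add(S(add(Z, SSZ)), mul(Z, Z)), add(add(SZ, SSZ), mul(Z, Z)))
  →2  mul(S(add(add(Z, SSZ), mul(Z, Z))), add(add(SZ, SSZ), mul(Z, Z)))
  →3  add(add(add(SZ, SSZ), mul(Z, Z)), mul(add(add(Z, SSZ), mul(Z, Z)), add(add(SZ, SSZ), mul(Z, Z))))
  →4  add(add(S(add(Z, SSZ)), mul(Z, Z)), mul(add(add(Z, SSZ), mul(Z, Z)), add(add(SZ, SSZ), mul(Z, Z))))
  →5  add(S(add(add(Z, SSZ), mul(Z, Z))), mul(add(add(Z, SSZ), mul(Z, Z)), add(add(SZ, SSZ), mul(Z, Z))))
  →6  S(add(add(add(Z, SSZ), mul(Z, Z)), mul(add(add(Z, SSZ), mul(Z, Z)), add(add(SZ, SSZ), mul(Z, Z)))))
  →7  S(add(add(SSZ, mul(Z, Z)), mul(add(add(Z, SSZ), mul(Z, Z)), add(add(SZ, SSZ), mul(Z, Z)))))
  →8  S(add(S(add(SZ, mul(Z, Z))), mul(add(add(Z, SSZ), mul(Z, Z)), add(add(SZ, SSZ), mul(Z, Z)))))
  →9  S(S(add(add(SZ, mul(Z, Z)), mul(add(add(Z, SSZ), mul(Z, Z)), add(add(SZ, SSZ), mul(Z, Z))))))
  →10  S(S(add(S(add(Z, mul(Z, Z))), mul(add(add(Z, SSZ), mul(Z, Z)), add(add(SZ, SSZ), mul(Z, Z))))))
  →11  S(S(S(add(add(Z, mul(Z, Z)), mul(add(add(Z, SSZ), mul(Z, Z)), add(add(SZ, SSZ), mul(Z, Z)))))))
  →12  S(S(S(add(mul(Z, Z), mul(add(add(Z, SSZ), mul(Z, Z)), add(add(SZ, SSZ), mul(Z, Z)))))))
  →13  S(S(S(add(Z, mul(add(add(Z, SSZ), mul(Z, Z)), add(add(SZ, SSZ), mul(Z, Z)))))))
  →14  S(S(S(mul(add(add(Z, SSZ), mul(Z, Z)), add(add(SZ, SSZ), mul(Z, Z))))))
  →15  S(S(S(mul(add(SSZ, mul(Z, Z)), add(add(SZ, SSZ), mul(Z, Z))))))
  →16  S(S(S(mul(S(add(SZ, mul(Z, Z))), add(add(SZ, SSZ), mul(Z, Z))))))
  →17  S(S(S(add(add(add(SZ, SSZ), mul(Z, Z)), mul(add(SZ, mul(Z, Z)), add(add(SZ, SSZ), mul(Z, Z)))))))
  →18  S(S(S(add(add(S(add(Z, SSZ)), mul(Z, Z)), mul(add(SZ, mul(Z, Z)), add(add(SZ, SSZ), mul(Z, Z)))))))
  →19  S(S(S(add(S(add(add(Z, SSZ), mul(Z, Z))), mul(add(SZ, mul(Z, Z)), add(add(SZ, SSZ), mul(Z, Z)))))))
  →20  S(S(S(S(add(add(add(Z, SSZ), mul(Z, Z)), mul(add(SZ, mul(Z, Z)), add(add(SZ, SSZ), mul(Z, Z))))))))
  →21  S(S(S(S(add(add(SSZ, mul(Z, Z)), mul(add(SZ, mul(Z, Z)), add(add(SZ, SSZ), mul(Z, Z))))))))
  →22  S(S(S(S(add(S(add(SZ, mul(Z, Z))), mul(add(SZ, mul(Z, Z)), add(add(SZ, SSZ), mul(Z, Z))))))))
  →23  S(S(S(S(S(add(add(SZ, mul(Z, Z)), mul(add(SZ, mul(Z, Z)), add(add(SZ, SSZ), mul(Z, Z)))))))))
  →24  S(S(S(S(S(add(S(add(Z, mul(Z, Z))), mul(add(SZ, mul(Z, Z)), add(add(SZ, SSZ), mul(Z, Z)))))))))
  →25  S(S(S(S(S(S(add(add(Z, mul(Z, Z)), mul(add(SZ, mul(Z, Z)), add(add(SZ, SSZ), mul(Z, Z))))))))))
  →26  S(S(S(S(S(S(add(mul(Z, Z), mul(add(SZ, mul(Z, Z)), add(add(SZ, SSZ), mul(Z, Z))))))))))
  →27  S(S(S(S(S(S(add(Z, mul(add(SZ, mul(Z, Z)), add(add(SZ, SSZ), mul(Z, Z))))))))))
  →28  S(S(S(S(S(S(mul(add(SZ, mul(Z, Z)), add(add(SZ, SSZ), mul(Z, Z)))))))))
  →29  S(S(S(S(S(S(mul(S(add(Z, mul(Z, Z))), add(add(SZ, SSZ), mul(Z, Z)))))))))
  →30  S(S(S(S(S(S(add(add(add(SZ, SSZ), mul(Z, Z)), mul(add(Z, mul(Z, Z)), add(add(SZ, SSZ), mul(Z, Z))))))))))
  →31  S(S(S(S(S(S(add(add(S(add(Z, SSZ)), mul(Z, Z)), mul(add(Z, mul(Z, Z)), add(add(SZ, SSZ), mul(Z, Z))))))))))
  →32  S(S(S(S(S(S(add(S(add(add(Z, SSZ), mul(Z, Z))), mul(add(Z, mul(Z, Z)), add(add(SZ, SSZ), mul(Z, Z))))))))))
  →33  S(S(S(S(S(S(S(add(add(add(Z, SSZ), mul(Z, Z)), mul(add(Z, mul(Z, Z)), add(add(SZ, SSZ), mul(Z, Z)))))))))))
  →34  S(S(S(S(S(S(S(add(add(SSZ, mul(Z, Z)), mul(add(Z, mul(Z, Z)), add(add(SZ, SSZ), mul(Z, Z)))))))))))
  →35  S(S(S(S(S(S(S(add(S(add(SZ, mul(Z, Z))), mul(add(Z, mul(Z, Z)), add(add(SZ, SSZ), mul(Z, Z)))))))))))
  →36  S(S(S(S(S(S(S(S(add(add(SZ, mul(Z, Z)), mul(add(Z, mul(Z, Z)), add(add(SZ, SSZ), mul(Z, Z))))))))))))
  →37  S(S(S(S(S(S(S(S(add(S(add(Z, mul(Z, Z))), mul(add(Z, mul(Z, Z)), add(add(SZ, SSZ), mul(Z, Z))))))))))))
  →38  S(S(S(S(S(S(S(S(S(add(add(Z, mul(Z, Z)), mul(add(Z, mul(Z, Z)), add(add(SZ, SSZ), mul(Z, Z)))))))))))))
  →39  S(S(S(S(S(S(S(S(S(add(mul(Z, Z), mul(add(Z, mul(Z, Z)), add(add(SZ, SSZ), mul(Z, Z)))))))))))))
  →40  S(S(S(S(S(S(S(S(S(add(Z, mul(add(Z, mul(Z, Z)), add(add(SZ, SSZ), mul(Z, Z)))))))))))))
  →41  S(S(S(S(S(S(S(S(S(mul(add(Z, mul(Z, Z)), add(add(SZ, SSZ), mul(Z, Z))))))))))))
  →42  S(S(S(S(S(S(S(S(S(mul(mul(Z, Z), add(add(SZ, SSZ), mul(Z, Z))))))))))))
  →43  S(S(S(S(S(S(S(S(S(mul(Z, add(add(SZ, SSZ), mul(Z, Z))))))))))))
  →44  S^9(Z)

Term B:
  start: add(add(SSSZ, SZ), add(SSZ, SZ))
  →1  add(S(add(SSZ, SZ)), add(SSZ, SZ))
  →2  S(add(add(SSZ, SZ), add(SSZ, SZ)))
  →3  S(add(S(add(SZ, SZ)), add(SSZ, SZ)))
  →4  S(S(add(add(SZ, SZ), add(SSZ, SZ))))
  →5  S(S(add(S(add(Z, SZ)), add(SSZ, SZ))))
  →6  S(S(S(add(add(Z, SZ), add(SSZ, SZ)))))
  →7  S(S(S(add(SZ, add(SSZ, SZ)))))
  →8  S(S(S(S(add(Z, add(SSZ, SZ))))))
  →9  S(S(S(S(add(SSZ, SZ)))))
  →10  S(S(S(S(S(add(SZ, SZ))))))
  →11  S(S(S(S(S(S(add(Z, SZ)))))))
  →12  S^7(Z)

Answer: DIFFERENT — A ⇓ S^9(Z), B ⇓ S^7(Z)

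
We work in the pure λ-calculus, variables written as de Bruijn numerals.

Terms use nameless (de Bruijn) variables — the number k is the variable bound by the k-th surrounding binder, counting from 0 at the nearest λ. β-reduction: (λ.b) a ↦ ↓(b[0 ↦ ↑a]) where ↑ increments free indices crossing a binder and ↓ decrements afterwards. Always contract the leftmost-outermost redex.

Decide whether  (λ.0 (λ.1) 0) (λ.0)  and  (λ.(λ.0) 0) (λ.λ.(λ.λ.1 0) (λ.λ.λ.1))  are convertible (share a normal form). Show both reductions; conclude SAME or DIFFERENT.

Answer: DIFFERENT — A ⇓ λ.0, B ⇓ λ.λ.λ.λ.λ.1

Derivation:
Term A:
  start: (λ.0 (λ.1) 0) (λ.0)
  →1  (λ.0) (λ.λ.0) (λ.0)
  →2  (λ.λ.0) (λ.0)
  →3  λ.0

Term B:
  start: (λ.(λ.0) 0) (λ.λ.(λ.λ.1 0) (λ.λ.λ.1))
  →1  (λ.0) (λ.λ.(λ.λ.1 0) (λ.λ.λ.1))
  →2  λ.λ.(λ.λ.1 0) (λ.λ.λ.1)
  →3  λ.λ.λ.(λ.λ.λ.1) 0
  →4  λ.λ.λ.λ.λ.1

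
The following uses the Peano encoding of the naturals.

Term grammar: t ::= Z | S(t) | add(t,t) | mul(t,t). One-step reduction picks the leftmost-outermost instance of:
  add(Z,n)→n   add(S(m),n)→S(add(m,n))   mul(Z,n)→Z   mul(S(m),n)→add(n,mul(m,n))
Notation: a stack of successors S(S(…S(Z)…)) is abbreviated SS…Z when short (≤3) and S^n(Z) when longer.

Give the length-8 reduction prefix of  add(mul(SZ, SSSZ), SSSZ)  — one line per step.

  start: add(mul(SZ, SSSZ), SSSZ)
  [1] add(add(SSSZ, mul(Z, SSSZ)), SSSZ)
  [2] add(S(add(SSZ, mul(Z, SSSZ))), SSSZ)
  [3] S(add(add(SSZ, mul(Z, SSSZ)), SSSZ))
  [4] S(add(S(add(SZ, mul(Z, SSSZ))), SSSZ))
  [5] S(S(add(add(SZ, mul(Z, SSSZ)), SSSZ)))
  [6] S(S(add(S(add(Z, mul(Z, SSSZ))), SSSZ)))
  [7] S(S(S(add(add(Z, mul(Z, SSSZ)), SSSZ))))
  [8] S(S(S(add(mul(Z, SSSZ), SSSZ))))

Answer: after 8 steps: S(S(S(add(mul(Z, SSSZ), SSSZ))))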